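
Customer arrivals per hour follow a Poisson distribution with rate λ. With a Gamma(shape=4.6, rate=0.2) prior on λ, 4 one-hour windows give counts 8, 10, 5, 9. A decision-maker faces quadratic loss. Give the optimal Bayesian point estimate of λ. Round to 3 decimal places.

Σ counts = 32. Posterior: Gamma(shape = 4.6+32 = 36.6, rate = 0.2+4 = 4.2).
Mode = (α−1)/β = 35.6/4.2 = 8.476.
Mean = α/β = 36.6/4.2 = 8.714.
Quadratic loss ⇒ the optimal estimator is the posterior mean.

8.714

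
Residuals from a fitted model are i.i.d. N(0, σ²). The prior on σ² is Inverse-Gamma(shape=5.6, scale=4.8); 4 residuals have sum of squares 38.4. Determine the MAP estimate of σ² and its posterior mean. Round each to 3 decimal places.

MAP = 2.791; posterior mean = 3.636

Posterior: Inverse-Gamma(shape = 5.6+4/2 = 7.6, scale = 4.8+38.4/2 = 24.0).
Mode = β/(α+1) = 24.0/8.6 = 2.791.
Mean = β/(α−1) = 24.0/6.6 = 3.636.
The posterior is right-skewed, so the mean exceeds the mode.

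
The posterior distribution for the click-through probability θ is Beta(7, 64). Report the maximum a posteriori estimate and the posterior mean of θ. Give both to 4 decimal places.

maximum a posteriori estimate = 0.0870, posterior mean = 0.0986

Mode = (7−1)/(7+64−2) = 6/69 = 0.0870.
Mean = 7/(7+64) = 7/71 = 0.0986.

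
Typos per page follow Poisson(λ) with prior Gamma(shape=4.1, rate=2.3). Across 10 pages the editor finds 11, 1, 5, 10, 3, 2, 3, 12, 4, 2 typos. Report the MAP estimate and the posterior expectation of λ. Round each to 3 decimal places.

Σ counts = 53. Posterior: Gamma(shape = 4.1+53 = 57.1, rate = 2.3+10 = 12.3).
Mode = (α−1)/β = 56.1/12.3 = 4.561.
Mean = α/β = 57.1/12.3 = 4.642.
The mean is pulled above the mode by the posterior's right skew.

MAP estimate = 4.561, posterior expectation = 4.642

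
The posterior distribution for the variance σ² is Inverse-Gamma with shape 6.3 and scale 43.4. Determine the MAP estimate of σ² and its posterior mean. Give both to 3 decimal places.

Mode = β/(α+1) = 43.4/7.3 = 5.945.
Mean = β/(α−1) = 43.4/5.3 = 8.189.

MAP = 5.945; posterior mean = 8.189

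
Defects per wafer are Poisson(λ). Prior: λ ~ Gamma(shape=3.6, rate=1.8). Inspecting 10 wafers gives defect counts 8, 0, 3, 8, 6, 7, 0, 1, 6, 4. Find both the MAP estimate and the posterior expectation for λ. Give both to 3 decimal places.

MAP = 3.864, posterior mean = 3.949

Σ counts = 43. Posterior: Gamma(shape = 3.6+43 = 46.6, rate = 1.8+10 = 11.8).
Mode = (α−1)/β = 45.6/11.8 = 3.864.
Mean = α/β = 46.6/11.8 = 3.949.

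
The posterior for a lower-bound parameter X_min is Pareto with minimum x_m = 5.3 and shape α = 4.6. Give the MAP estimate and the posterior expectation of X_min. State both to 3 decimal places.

The Pareto density is strictly decreasing on [x_m, ∞), so the mode is x_m = 5.300.
Mean = α·x_m/(α−1) = 4.6·5.3/3.6 = 6.772.

MAP: 5.300. Posterior mean: 6.772.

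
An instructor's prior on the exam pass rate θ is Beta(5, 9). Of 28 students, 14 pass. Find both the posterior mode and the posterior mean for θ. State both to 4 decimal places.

Posterior: Beta(5+14, 9+14) = Beta(19, 23).
Mode = (19−1)/(19+23−2) = 18/40 = 0.4500.
Mean = 19/(19+23) = 19/42 = 0.4524.
Mean > mode: the posterior has a right tail.

MAP: 0.4500. Posterior mean: 0.4524.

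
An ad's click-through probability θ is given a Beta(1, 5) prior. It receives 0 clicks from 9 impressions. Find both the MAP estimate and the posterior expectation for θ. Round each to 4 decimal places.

Posterior: Beta(1+0, 5+9) = Beta(1, 14).
Since α = 1 ≤ 1 and β > 1, the Beta density is monotone decreasing on [0,1]; the mode is at 0.
Mean = 1/(1+14) = 0.0667.

MAP estimate = 0.0000, posterior expectation = 0.0667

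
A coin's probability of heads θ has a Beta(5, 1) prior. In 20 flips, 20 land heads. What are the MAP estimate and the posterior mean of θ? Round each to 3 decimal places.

Posterior: Beta(5+20, 1+0) = Beta(25, 1).
Since β = 1 ≤ 1 and α > 1, the Beta density is monotone increasing on [0,1]; the mode is at 1.
Mean = 25/(25+1) = 0.962.

MAP estimate = 1.000, posterior mean = 0.962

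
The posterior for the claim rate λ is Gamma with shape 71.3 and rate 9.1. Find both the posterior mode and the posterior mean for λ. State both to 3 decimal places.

Mode = (α−1)/β = 70.3/9.1 = 7.725.
Mean = α/β = 71.3/9.1 = 7.835.

posterior mode = 7.725, posterior mean = 7.835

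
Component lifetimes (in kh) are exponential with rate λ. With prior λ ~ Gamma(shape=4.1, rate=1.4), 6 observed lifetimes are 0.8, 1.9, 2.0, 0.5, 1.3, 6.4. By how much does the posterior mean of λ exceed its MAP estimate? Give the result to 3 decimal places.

Σ times = 12.9. Posterior: Gamma(shape = 4.1+6 = 10.1, rate = 1.4+12.9 = 14.3).
Mode = (α−1)/β = 9.1/14.3 = 0.636.
Mean = α/β = 10.1/14.3 = 0.706.
Difference = 0.706 − 0.636 = 0.070.

0.070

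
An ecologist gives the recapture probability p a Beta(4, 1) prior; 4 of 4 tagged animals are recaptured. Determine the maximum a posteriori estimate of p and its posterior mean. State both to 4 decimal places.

p_MAP = 1.0000, E[p|data] = 0.8889

Posterior: Beta(4+4, 1+0) = Beta(8, 1).
Since β = 1 ≤ 1 and α > 1, the Beta density is monotone increasing on [0,1]; the mode is at 1.
Mean = 8/(8+1) = 0.8889.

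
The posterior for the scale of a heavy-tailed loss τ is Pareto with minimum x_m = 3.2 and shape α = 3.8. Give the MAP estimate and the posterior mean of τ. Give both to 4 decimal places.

The Pareto density is strictly decreasing on [x_m, ∞), so the mode is x_m = 3.2000.
Mean = α·x_m/(α−1) = 3.8·3.2/2.8 = 4.3429.
Right-skewed posterior ⇒ mode < mean.

MAP = 3.2000; posterior mean = 4.3429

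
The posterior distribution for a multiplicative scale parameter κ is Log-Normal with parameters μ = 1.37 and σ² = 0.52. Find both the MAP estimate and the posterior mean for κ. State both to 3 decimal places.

MAP estimate = 2.340, posterior mean = 5.104

Mode = exp(μ − σ²) = exp(0.85) = 2.340.
Mean = exp(μ + σ²/2) = exp(1.630) = 5.104.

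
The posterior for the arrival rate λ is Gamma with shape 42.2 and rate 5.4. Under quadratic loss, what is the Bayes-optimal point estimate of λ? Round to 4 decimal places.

7.8148

Mode = (α−1)/β = 41.2/5.4 = 7.6296.
Mean = α/β = 42.2/5.4 = 7.8148.
Quadratic loss ⇒ the optimal estimator is the posterior mean.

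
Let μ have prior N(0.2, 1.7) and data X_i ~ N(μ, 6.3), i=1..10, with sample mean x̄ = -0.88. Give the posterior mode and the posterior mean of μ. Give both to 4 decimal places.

Posterior for μ is Normal. Precision-weighted mean: (1/1.7·0.2 + 10/6.3·-0.88) / (1/1.7 + 10/6.3) = -0.5880.
A Normal posterior is symmetric, so mode = mean.

μ_MAP = -0.5880, E[μ|data] = -0.5880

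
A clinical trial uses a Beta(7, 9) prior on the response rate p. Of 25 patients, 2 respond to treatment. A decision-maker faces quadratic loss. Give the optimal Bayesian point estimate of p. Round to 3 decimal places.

Posterior: Beta(7+2, 9+23) = Beta(9, 32).
Mode = (9−1)/(9+32−2) = 8/39 = 0.205.
Mean = 9/(9+32) = 9/41 = 0.220.
Quadratic loss ⇒ the optimal estimator is the posterior mean.

0.220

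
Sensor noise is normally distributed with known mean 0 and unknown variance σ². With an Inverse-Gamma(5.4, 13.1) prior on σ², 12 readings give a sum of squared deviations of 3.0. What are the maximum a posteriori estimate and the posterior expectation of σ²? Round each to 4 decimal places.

Posterior: Inverse-Gamma(shape = 5.4+12/2 = 11.4, scale = 13.1+3.0/2 = 14.6).
Mode = β/(α+1) = 14.6/12.4 = 1.1774.
Mean = β/(α−1) = 14.6/10.4 = 1.4038.

MAP = 1.1774; posterior mean = 1.4038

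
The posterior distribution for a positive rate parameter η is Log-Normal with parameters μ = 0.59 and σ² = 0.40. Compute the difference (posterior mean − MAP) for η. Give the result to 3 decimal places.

Mode = exp(μ − σ²) = exp(0.19) = 1.209.
Mean = exp(μ + σ²/2) = exp(0.790) = 2.203.
Difference = 2.203 − 1.209 = 0.994.
Right-skewed posterior ⇒ mode < mean.

0.994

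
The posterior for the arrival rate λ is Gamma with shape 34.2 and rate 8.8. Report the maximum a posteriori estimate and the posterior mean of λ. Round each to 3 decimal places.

Mode = (α−1)/β = 33.2/8.8 = 3.773.
Mean = α/β = 34.2/8.8 = 3.886.

MAP = 3.773; posterior mean = 3.886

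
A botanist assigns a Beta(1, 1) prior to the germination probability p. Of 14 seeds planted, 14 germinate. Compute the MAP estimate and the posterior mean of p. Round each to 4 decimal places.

MAP = 1.0000; posterior mean = 0.9375

Posterior: Beta(1+14, 1+0) = Beta(15, 1).
Since β = 1 ≤ 1 and α > 1, the Beta density is monotone increasing on [0,1]; the mode is at 1.
Mean = 15/(15+1) = 0.9375.
The mean is pulled below the mode by the posterior's left skew.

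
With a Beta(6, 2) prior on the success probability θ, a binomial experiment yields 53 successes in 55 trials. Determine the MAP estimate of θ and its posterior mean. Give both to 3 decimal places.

MAP = 0.951; posterior mean = 0.937

Posterior: Beta(6+53, 2+2) = Beta(59, 4).
Mode = (59−1)/(59+4−2) = 58/61 = 0.951.
Mean = 59/(59+4) = 59/63 = 0.937.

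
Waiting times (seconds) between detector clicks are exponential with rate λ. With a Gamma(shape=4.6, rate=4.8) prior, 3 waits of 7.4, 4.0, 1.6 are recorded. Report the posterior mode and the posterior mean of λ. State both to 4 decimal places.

MAP = 0.3708; posterior mean = 0.4270

Σ times = 13.0. Posterior: Gamma(shape = 4.6+3 = 7.6, rate = 4.8+13.0 = 17.8).
Mode = (α−1)/β = 6.6/17.8 = 0.3708.
Mean = α/β = 7.6/17.8 = 0.4270.
Mean > mode: the posterior has a right tail.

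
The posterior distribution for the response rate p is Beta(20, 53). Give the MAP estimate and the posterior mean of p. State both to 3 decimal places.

MAP = 0.268, posterior mean = 0.274

Mode = (20−1)/(20+53−2) = 19/71 = 0.268.
Mean = 20/(20+53) = 20/73 = 0.274.
The posterior is right-skewed, so the mean exceeds the mode.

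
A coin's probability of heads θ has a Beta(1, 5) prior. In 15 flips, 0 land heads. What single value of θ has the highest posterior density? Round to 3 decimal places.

Posterior: Beta(1+0, 5+15) = Beta(1, 20).
Since α = 1 ≤ 1 and β > 1, the Beta density is monotone decreasing on [0,1]; the mode is at 0.
Mean = 1/(1+20) = 0.048.
This is the posterior mode — the MAP estimate.

0.000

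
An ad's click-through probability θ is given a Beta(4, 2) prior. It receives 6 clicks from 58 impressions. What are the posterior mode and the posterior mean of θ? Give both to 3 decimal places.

MAP = 0.145, posterior mean = 0.156

Posterior: Beta(4+6, 2+52) = Beta(10, 54).
Mode = (10−1)/(10+54−2) = 9/62 = 0.145.
Mean = 10/(10+54) = 10/64 = 0.156.
The mean is pulled above the mode by the posterior's right skew.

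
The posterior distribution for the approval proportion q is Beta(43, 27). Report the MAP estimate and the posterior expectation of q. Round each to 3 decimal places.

Mode = (43−1)/(43+27−2) = 42/68 = 0.618.
Mean = 43/(43+27) = 43/70 = 0.614.

MAP estimate = 0.618, posterior expectation = 0.614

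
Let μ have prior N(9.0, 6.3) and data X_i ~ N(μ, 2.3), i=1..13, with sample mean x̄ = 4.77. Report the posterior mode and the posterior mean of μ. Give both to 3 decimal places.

Posterior for μ is Normal. Precision-weighted mean: (1/6.3·9.0 + 13/2.3·4.77) / (1/6.3 + 13/2.3) = 4.886.
A Normal posterior is symmetric, so mode = mean.

MAP = 4.886; posterior mean = 4.886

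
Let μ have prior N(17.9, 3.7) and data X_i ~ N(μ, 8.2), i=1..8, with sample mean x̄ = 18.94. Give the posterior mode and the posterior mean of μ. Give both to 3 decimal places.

Posterior for μ is Normal. Precision-weighted mean: (1/3.7·17.9 + 8/8.2·18.94) / (1/3.7 + 8/8.2) = 18.714.
A Normal posterior is symmetric, so mode = mean.

posterior mode = 18.714, posterior mean = 18.714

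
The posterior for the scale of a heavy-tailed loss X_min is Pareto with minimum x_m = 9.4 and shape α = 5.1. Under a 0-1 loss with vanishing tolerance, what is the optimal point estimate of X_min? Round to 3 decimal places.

9.400

The Pareto density is strictly decreasing on [x_m, ∞), so the mode is x_m = 9.400.
Mean = α·x_m/(α−1) = 5.1·9.4/4.1 = 11.693.
This is the posterior mode — the MAP estimate.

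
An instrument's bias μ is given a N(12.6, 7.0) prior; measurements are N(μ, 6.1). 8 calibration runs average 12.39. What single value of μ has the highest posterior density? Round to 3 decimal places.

Posterior for μ is Normal. Precision-weighted mean: (1/7.0·12.6 + 8/6.1·12.39) / (1/7.0 + 8/6.1) = 12.411.
A Normal posterior is symmetric, so mode = mean.
This is the posterior mode — the MAP estimate.

12.411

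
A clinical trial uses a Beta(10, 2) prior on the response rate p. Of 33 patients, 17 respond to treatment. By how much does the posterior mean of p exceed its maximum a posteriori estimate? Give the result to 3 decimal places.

Posterior: Beta(10+17, 2+16) = Beta(27, 18).
Mode = (27−1)/(27+18−2) = 26/43 = 0.605.
Mean = 27/(27+18) = 27/45 = 0.600.
Difference = 0.600 − 0.605 = -0.005.

-0.005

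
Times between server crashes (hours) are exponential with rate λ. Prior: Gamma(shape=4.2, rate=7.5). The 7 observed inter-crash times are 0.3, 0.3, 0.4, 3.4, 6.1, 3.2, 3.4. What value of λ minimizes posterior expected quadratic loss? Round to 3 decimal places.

Σ times = 17.1. Posterior: Gamma(shape = 4.2+7 = 11.2, rate = 7.5+17.1 = 24.6).
Mode = (α−1)/β = 10.2/24.6 = 0.415.
Mean = α/β = 11.2/24.6 = 0.455.
Quadratic loss ⇒ the optimal estimator is the posterior mean.

0.455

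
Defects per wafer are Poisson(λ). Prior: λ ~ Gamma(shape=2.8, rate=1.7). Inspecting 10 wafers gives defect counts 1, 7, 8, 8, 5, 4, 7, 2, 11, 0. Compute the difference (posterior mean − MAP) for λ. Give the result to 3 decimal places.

Σ counts = 53. Posterior: Gamma(shape = 2.8+53 = 55.8, rate = 1.7+10 = 11.7).
Mode = (α−1)/β = 54.8/11.7 = 4.684.
Mean = α/β = 55.8/11.7 = 4.769.
Difference = 4.769 − 4.684 = 0.085.

0.085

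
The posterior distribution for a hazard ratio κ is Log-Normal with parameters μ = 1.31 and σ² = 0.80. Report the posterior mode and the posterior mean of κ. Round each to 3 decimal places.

Mode = exp(μ − σ²) = exp(0.51) = 1.665.
Mean = exp(μ + σ²/2) = exp(1.710) = 5.529.
Mean > mode: the posterior has a right tail.

posterior mode = 1.665, posterior mean = 5.529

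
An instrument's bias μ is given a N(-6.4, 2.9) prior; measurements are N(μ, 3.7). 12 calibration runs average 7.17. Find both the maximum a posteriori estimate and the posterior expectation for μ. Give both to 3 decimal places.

MAP: 5.866. Posterior mean: 5.866.

Posterior for μ is Normal. Precision-weighted mean: (1/2.9·-6.4 + 12/3.7·7.17) / (1/2.9 + 12/3.7) = 5.866.
A Normal posterior is symmetric, so mode = mean.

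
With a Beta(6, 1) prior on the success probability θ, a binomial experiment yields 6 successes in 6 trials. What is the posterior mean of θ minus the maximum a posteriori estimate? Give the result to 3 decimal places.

Posterior: Beta(6+6, 1+0) = Beta(12, 1).
Since β = 1 ≤ 1 and α > 1, the Beta density is monotone increasing on [0,1]; the mode is at 1.
Mean = 12/(12+1) = 0.923.
Difference = 0.923 − 1.000 = -0.077.

-0.077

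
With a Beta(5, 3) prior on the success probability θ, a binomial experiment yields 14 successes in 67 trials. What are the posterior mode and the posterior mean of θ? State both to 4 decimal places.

Posterior: Beta(5+14, 3+53) = Beta(19, 56).
Mode = (19−1)/(19+56−2) = 18/73 = 0.2466.
Mean = 19/(19+56) = 19/75 = 0.2533.

MAP = 0.2466, posterior mean = 0.2533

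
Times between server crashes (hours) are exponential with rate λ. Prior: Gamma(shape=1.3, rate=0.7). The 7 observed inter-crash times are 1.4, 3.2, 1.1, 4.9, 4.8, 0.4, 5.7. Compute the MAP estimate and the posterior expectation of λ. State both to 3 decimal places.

MAP: 0.329. Posterior mean: 0.374.

Σ times = 21.5. Posterior: Gamma(shape = 1.3+7 = 8.3, rate = 0.7+21.5 = 22.2).
Mode = (α−1)/β = 7.3/22.2 = 0.329.
Mean = α/β = 8.3/22.2 = 0.374.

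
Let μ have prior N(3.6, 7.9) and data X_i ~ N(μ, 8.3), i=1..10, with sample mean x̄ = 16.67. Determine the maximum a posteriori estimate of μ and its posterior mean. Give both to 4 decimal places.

Posterior for μ is Normal. Precision-weighted mean: (1/7.9·3.6 + 10/8.3·16.67) / (1/7.9 + 10/8.3) = 15.4274.
A Normal posterior is symmetric, so mode = mean.

MAP = 15.4274, posterior mean = 15.4274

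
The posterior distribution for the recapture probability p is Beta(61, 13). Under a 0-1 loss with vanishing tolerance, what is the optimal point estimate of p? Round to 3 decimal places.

0.833

Mode = (61−1)/(61+13−2) = 60/72 = 0.833.
Mean = 61/(61+13) = 61/74 = 0.824.
This is the posterior mode — the MAP estimate.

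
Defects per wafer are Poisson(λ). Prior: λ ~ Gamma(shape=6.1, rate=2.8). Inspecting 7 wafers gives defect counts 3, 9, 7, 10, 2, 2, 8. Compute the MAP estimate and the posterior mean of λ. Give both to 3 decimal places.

Σ counts = 41. Posterior: Gamma(shape = 6.1+41 = 47.1, rate = 2.8+7 = 9.8).
Mode = (α−1)/β = 46.1/9.8 = 4.704.
Mean = α/β = 47.1/9.8 = 4.806.

λ_MAP = 4.704, E[λ|data] = 4.806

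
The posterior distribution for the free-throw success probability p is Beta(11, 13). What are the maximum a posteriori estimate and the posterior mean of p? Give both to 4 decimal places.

MAP: 0.4545. Posterior mean: 0.4583.

Mode = (11−1)/(11+13−2) = 10/22 = 0.4545.
Mean = 11/(11+13) = 11/24 = 0.4583.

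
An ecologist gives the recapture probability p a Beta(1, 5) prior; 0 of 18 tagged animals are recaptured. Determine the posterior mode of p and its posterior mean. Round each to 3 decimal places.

MAP: 0.000. Posterior mean: 0.042.

Posterior: Beta(1+0, 5+18) = Beta(1, 23).
Since α = 1 ≤ 1 and β > 1, the Beta density is monotone decreasing on [0,1]; the mode is at 0.
Mean = 1/(1+23) = 0.042.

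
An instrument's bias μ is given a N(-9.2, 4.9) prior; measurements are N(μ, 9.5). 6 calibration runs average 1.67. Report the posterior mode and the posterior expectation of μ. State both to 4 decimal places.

MAP: -0.9846. Posterior mean: -0.9846.

Posterior for μ is Normal. Precision-weighted mean: (1/4.9·-9.2 + 6/9.5·1.67) / (1/4.9 + 6/9.5) = -0.9846.
A Normal posterior is symmetric, so mode = mean.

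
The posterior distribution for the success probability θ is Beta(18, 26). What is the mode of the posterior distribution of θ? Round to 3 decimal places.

0.405

Mode = (18−1)/(18+26−2) = 17/42 = 0.405.
Mean = 18/(18+26) = 18/44 = 0.409.
This is the posterior mode — the MAP estimate.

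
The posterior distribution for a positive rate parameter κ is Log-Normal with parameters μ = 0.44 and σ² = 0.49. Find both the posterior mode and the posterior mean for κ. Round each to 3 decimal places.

posterior mode = 0.951, posterior mean = 1.984

Mode = exp(μ − σ²) = exp(-0.05) = 0.951.
Mean = exp(μ + σ²/2) = exp(0.685) = 1.984.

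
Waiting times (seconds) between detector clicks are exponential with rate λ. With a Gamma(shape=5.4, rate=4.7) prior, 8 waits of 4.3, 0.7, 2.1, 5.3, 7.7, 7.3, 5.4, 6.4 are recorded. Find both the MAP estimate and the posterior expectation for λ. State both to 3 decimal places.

MAP: 0.282. Posterior mean: 0.305.

Σ times = 39.2. Posterior: Gamma(shape = 5.4+8 = 13.4, rate = 4.7+39.2 = 43.9).
Mode = (α−1)/β = 12.4/43.9 = 0.282.
Mean = α/β = 13.4/43.9 = 0.305.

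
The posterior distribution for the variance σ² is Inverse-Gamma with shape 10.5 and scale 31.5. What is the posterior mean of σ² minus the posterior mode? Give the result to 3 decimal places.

0.577

Mode = β/(α+1) = 31.5/11.5 = 2.739.
Mean = β/(α−1) = 31.5/9.5 = 3.316.
Difference = 3.316 − 2.739 = 0.577.
Right-skewed posterior ⇒ mode < mean.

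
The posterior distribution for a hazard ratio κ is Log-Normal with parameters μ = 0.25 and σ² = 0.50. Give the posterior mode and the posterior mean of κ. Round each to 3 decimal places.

Mode = exp(μ − σ²) = exp(-0.25) = 0.779.
Mean = exp(μ + σ²/2) = exp(0.500) = 1.649.
Mean > mode: the posterior has a right tail.

posterior mode = 0.779, posterior mean = 1.649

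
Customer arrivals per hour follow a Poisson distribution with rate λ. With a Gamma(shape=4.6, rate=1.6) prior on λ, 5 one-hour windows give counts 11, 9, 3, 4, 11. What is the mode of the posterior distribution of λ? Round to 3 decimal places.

Σ counts = 38. Posterior: Gamma(shape = 4.6+38 = 42.6, rate = 1.6+5 = 6.6).
Mode = (α−1)/β = 41.6/6.6 = 6.303.
Mean = α/β = 42.6/6.6 = 6.455.
This is the posterior mode — the MAP estimate.

6.303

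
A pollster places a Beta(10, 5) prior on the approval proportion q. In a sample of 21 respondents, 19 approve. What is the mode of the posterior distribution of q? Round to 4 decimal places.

0.8235

Posterior: Beta(10+19, 5+2) = Beta(29, 7).
Mode = (29−1)/(29+7−2) = 28/34 = 0.8235.
Mean = 29/(29+7) = 29/36 = 0.8056.
This is the posterior mode — the MAP estimate.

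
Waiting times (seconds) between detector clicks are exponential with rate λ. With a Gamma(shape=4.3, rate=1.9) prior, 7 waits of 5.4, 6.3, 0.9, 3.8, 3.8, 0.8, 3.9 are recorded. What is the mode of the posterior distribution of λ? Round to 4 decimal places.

0.3843

Σ times = 24.9. Posterior: Gamma(shape = 4.3+7 = 11.3, rate = 1.9+24.9 = 26.8).
Mode = (α−1)/β = 10.3/26.8 = 0.3843.
Mean = α/β = 11.3/26.8 = 0.4216.
This is the posterior mode — the MAP estimate.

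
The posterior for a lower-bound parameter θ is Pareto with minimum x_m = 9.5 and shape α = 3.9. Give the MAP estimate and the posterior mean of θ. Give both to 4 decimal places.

MAP = 9.5000; posterior mean = 12.7759

The Pareto density is strictly decreasing on [x_m, ∞), so the mode is x_m = 9.5000.
Mean = α·x_m/(α−1) = 3.9·9.5/2.9 = 12.7759.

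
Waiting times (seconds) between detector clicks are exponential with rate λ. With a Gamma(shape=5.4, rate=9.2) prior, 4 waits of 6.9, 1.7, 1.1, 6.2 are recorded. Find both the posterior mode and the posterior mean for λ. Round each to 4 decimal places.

Σ times = 15.9. Posterior: Gamma(shape = 5.4+4 = 9.4, rate = 9.2+15.9 = 25.1).
Mode = (α−1)/β = 8.4/25.1 = 0.3347.
Mean = α/β = 9.4/25.1 = 0.3745.

λ_MAP = 0.3347, E[λ|data] = 0.3745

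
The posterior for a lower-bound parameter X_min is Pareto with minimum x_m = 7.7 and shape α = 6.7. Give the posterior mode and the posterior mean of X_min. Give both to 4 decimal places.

posterior mode = 7.7000, posterior mean = 9.0509

The Pareto density is strictly decreasing on [x_m, ∞), so the mode is x_m = 7.7000.
Mean = α·x_m/(α−1) = 6.7·7.7/5.7 = 9.0509.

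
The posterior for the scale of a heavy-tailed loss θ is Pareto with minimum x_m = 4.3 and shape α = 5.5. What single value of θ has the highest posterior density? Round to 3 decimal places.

4.300

The Pareto density is strictly decreasing on [x_m, ∞), so the mode is x_m = 4.300.
Mean = α·x_m/(α−1) = 5.5·4.3/4.5 = 5.256.
This is the posterior mode — the MAP estimate.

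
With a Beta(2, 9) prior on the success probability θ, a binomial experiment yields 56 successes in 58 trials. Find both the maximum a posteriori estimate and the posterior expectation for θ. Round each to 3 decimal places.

Posterior: Beta(2+56, 9+2) = Beta(58, 11).
Mode = (58−1)/(58+11−2) = 57/67 = 0.851.
Mean = 58/(58+11) = 58/69 = 0.841.

MAP = 0.851; posterior mean = 0.841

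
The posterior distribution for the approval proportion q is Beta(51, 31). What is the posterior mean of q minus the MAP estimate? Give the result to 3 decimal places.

-0.003

Mode = (51−1)/(51+31−2) = 50/80 = 0.625.
Mean = 51/(51+31) = 51/82 = 0.622.
Difference = 0.622 − 0.625 = -0.003.
Left-skewed posterior ⇒ mean < mode.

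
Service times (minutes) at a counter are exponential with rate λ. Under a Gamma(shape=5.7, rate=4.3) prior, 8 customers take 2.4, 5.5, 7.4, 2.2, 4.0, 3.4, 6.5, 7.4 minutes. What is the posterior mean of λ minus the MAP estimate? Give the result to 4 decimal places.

Σ times = 38.8. Posterior: Gamma(shape = 5.7+8 = 13.7, rate = 4.3+38.8 = 43.1).
Mode = (α−1)/β = 12.7/43.1 = 0.2947.
Mean = α/β = 13.7/43.1 = 0.3179.
Difference = 0.3179 − 0.2947 = 0.0232.

0.0232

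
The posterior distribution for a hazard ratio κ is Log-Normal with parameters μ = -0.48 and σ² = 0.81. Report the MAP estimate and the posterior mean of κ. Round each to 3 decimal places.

Mode = exp(μ − σ²) = exp(-1.29) = 0.275.
Mean = exp(μ + σ²/2) = exp(-0.075) = 0.928.
The posterior is right-skewed, so the mean exceeds the mode.

MAP = 0.275; posterior mean = 0.928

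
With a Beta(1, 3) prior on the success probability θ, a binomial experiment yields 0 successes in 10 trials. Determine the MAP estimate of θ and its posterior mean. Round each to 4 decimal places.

MAP estimate = 0.0000, posterior mean = 0.0714

Posterior: Beta(1+0, 3+10) = Beta(1, 13).
Since α = 1 ≤ 1 and β > 1, the Beta density is monotone decreasing on [0,1]; the mode is at 0.
Mean = 1/(1+13) = 0.0714.
Mean > mode: the posterior has a right tail.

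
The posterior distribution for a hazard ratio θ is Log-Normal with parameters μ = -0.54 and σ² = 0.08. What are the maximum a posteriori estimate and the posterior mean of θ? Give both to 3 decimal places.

MAP = 0.538, posterior mean = 0.607

Mode = exp(μ − σ²) = exp(-0.62) = 0.538.
Mean = exp(μ + σ²/2) = exp(-0.500) = 0.607.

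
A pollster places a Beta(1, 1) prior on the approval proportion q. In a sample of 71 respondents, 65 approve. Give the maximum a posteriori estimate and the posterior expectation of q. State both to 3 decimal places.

q_MAP = 0.915, E[q|data] = 0.904

Posterior: Beta(1+65, 1+6) = Beta(66, 7).
Mode = (66−1)/(66+7−2) = 65/71 = 0.915.
Mean = 66/(66+7) = 66/73 = 0.904.
The posterior is left-skewed, so the mode exceeds the mean.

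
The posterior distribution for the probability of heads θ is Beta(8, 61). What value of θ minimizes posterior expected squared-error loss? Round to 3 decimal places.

0.116

Mode = (8−1)/(8+61−2) = 7/67 = 0.104.
Mean = 8/(8+61) = 8/69 = 0.116.
Squared-error loss ⇒ the optimal estimator is the posterior mean.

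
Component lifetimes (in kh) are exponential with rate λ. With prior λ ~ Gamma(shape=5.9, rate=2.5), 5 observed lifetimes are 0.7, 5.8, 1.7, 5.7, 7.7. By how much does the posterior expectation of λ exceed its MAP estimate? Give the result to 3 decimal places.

Σ times = 21.6. Posterior: Gamma(shape = 5.9+5 = 10.9, rate = 2.5+21.6 = 24.1).
Mode = (α−1)/β = 9.9/24.1 = 0.411.
Mean = α/β = 10.9/24.1 = 0.452.
Difference = 0.452 − 0.411 = 0.041.

0.041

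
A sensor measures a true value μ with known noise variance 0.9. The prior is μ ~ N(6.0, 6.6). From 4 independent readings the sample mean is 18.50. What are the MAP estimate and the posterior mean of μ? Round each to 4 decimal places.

Posterior for μ is Normal. Precision-weighted mean: (1/6.6·6.0 + 4/0.9·18.50) / (1/6.6 + 4/0.9) = 18.0879.
A Normal posterior is symmetric, so mode = mean.

μ_MAP = 18.0879, E[μ|data] = 18.0879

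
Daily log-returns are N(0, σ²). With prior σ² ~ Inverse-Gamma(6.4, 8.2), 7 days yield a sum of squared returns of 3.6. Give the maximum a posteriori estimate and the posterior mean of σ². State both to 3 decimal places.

Posterior: Inverse-Gamma(shape = 6.4+7/2 = 9.9, scale = 8.2+3.6/2 = 10.0).
Mode = β/(α+1) = 10.0/10.9 = 0.917.
Mean = β/(α−1) = 10.0/8.9 = 1.124.

MAP = 0.917; posterior mean = 1.124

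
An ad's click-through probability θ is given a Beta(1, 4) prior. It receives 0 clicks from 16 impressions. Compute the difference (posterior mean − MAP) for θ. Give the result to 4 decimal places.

0.0476

Posterior: Beta(1+0, 4+16) = Beta(1, 20).
Since α = 1 ≤ 1 and β > 1, the Beta density is monotone decreasing on [0,1]; the mode is at 0.
Mean = 1/(1+20) = 0.0476.
Difference = 0.0476 − 0.0000 = 0.0476.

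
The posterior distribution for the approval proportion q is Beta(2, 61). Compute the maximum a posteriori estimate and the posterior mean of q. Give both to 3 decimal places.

Mode = (2−1)/(2+61−2) = 1/61 = 0.016.
Mean = 2/(2+61) = 2/63 = 0.032.
Mean > mode: the posterior has a right tail.

MAP = 0.016; posterior mean = 0.032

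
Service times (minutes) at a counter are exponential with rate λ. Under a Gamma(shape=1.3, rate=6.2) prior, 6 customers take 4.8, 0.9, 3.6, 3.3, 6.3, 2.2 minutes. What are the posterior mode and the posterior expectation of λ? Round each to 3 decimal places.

Σ times = 21.1. Posterior: Gamma(shape = 1.3+6 = 7.3, rate = 6.2+21.1 = 27.3).
Mode = (α−1)/β = 6.3/27.3 = 0.231.
Mean = α/β = 7.3/27.3 = 0.267.
The posterior is right-skewed, so the mean exceeds the mode.

MAP = 0.231, posterior mean = 0.267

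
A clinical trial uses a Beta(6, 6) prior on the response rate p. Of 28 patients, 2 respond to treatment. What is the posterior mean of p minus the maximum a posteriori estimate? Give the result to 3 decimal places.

0.016

Posterior: Beta(6+2, 6+26) = Beta(8, 32).
Mode = (8−1)/(8+32−2) = 7/38 = 0.184.
Mean = 8/(8+32) = 8/40 = 0.200.
Difference = 0.200 − 0.184 = 0.016.
Right-skewed posterior ⇒ mode < mean.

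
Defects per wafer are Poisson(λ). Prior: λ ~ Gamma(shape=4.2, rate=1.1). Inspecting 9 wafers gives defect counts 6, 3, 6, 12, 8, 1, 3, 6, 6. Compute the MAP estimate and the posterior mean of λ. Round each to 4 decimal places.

MAP = 5.3663; posterior mean = 5.4653

Σ counts = 51. Posterior: Gamma(shape = 4.2+51 = 55.2, rate = 1.1+9 = 10.1).
Mode = (α−1)/β = 54.2/10.1 = 5.3663.
Mean = α/β = 55.2/10.1 = 5.4653.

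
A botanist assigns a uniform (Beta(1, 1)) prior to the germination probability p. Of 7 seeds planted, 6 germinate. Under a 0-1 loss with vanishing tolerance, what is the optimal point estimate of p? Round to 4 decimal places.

Posterior: Beta(1+6, 1+1) = Beta(7, 2).
Mode = (7−1)/(7+2−2) = 6/7 = 0.8571.
Mean = 7/(7+2) = 7/9 = 0.7778.
This is the posterior mode — the MAP estimate.

0.8571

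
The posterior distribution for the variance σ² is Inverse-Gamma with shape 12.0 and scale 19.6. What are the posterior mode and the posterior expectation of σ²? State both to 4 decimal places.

Mode = β/(α+1) = 19.6/13.0 = 1.5077.
Mean = β/(α−1) = 19.6/11.0 = 1.7818.
The posterior is right-skewed, so the mean exceeds the mode.

MAP = 1.5077; posterior mean = 1.7818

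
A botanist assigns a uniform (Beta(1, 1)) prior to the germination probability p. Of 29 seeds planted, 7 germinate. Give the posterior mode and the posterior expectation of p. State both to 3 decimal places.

p_MAP = 0.241, E[p|data] = 0.258

Posterior: Beta(1+7, 1+22) = Beta(8, 23).
Mode = (8−1)/(8+23−2) = 7/29 = 0.241.
With a flat prior the MAP equals the MLE, 7/29.
Mean = 8/(8+23) = 8/31 = 0.258.
The mean is pulled above the mode by the posterior's right skew.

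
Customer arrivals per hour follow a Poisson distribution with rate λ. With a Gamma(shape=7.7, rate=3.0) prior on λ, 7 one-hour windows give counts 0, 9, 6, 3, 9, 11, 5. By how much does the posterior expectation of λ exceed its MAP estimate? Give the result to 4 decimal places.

0.1000

Σ counts = 43. Posterior: Gamma(shape = 7.7+43 = 50.7, rate = 3.0+7 = 10.0).
Mode = (α−1)/β = 49.7/10.0 = 4.9700.
Mean = α/β = 50.7/10.0 = 5.0700.
Difference = 5.0700 − 4.9700 = 0.1000.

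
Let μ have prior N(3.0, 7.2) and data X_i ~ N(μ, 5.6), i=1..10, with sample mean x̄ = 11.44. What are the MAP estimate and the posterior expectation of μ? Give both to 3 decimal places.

MAP = 10.831, posterior mean = 10.831

Posterior for μ is Normal. Precision-weighted mean: (1/7.2·3.0 + 10/5.6·11.44) / (1/7.2 + 10/5.6) = 10.831.
A Normal posterior is symmetric, so mode = mean.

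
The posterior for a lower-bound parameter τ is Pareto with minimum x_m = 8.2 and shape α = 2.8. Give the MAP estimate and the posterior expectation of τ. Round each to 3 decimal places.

The Pareto density is strictly decreasing on [x_m, ∞), so the mode is x_m = 8.200.
Mean = α·x_m/(α−1) = 2.8·8.2/1.8 = 12.756.
The posterior is right-skewed, so the mean exceeds the mode.

MAP estimate = 8.200, posterior expectation = 12.756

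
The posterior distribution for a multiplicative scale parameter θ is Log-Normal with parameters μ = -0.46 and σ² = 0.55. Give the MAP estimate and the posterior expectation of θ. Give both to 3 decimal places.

Mode = exp(μ − σ²) = exp(-1.01) = 0.364.
Mean = exp(μ + σ²/2) = exp(-0.185) = 0.831.

MAP = 0.364, posterior mean = 0.831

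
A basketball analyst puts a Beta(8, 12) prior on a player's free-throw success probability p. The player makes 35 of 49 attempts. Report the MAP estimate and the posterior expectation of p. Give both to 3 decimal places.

Posterior: Beta(8+35, 12+14) = Beta(43, 26).
Mode = (43−1)/(43+26−2) = 42/67 = 0.627.
Mean = 43/(43+26) = 43/69 = 0.623.
The posterior is left-skewed, so the mode exceeds the mean.

MAP estimate = 0.627, posterior expectation = 0.623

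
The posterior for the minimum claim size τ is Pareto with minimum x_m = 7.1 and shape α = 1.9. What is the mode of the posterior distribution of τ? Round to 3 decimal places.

The Pareto density is strictly decreasing on [x_m, ∞), so the mode is x_m = 7.100.
Mean = α·x_m/(α−1) = 1.9·7.1/0.9 = 14.989.
This is the posterior mode — the MAP estimate.

7.100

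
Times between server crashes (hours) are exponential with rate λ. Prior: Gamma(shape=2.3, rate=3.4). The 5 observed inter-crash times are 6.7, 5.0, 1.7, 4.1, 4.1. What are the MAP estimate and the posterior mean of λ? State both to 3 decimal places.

MAP = 0.252, posterior mean = 0.292

Σ times = 21.6. Posterior: Gamma(shape = 2.3+5 = 7.3, rate = 3.4+21.6 = 25.0).
Mode = (α−1)/β = 6.3/25.0 = 0.252.
Mean = α/β = 7.3/25.0 = 0.292.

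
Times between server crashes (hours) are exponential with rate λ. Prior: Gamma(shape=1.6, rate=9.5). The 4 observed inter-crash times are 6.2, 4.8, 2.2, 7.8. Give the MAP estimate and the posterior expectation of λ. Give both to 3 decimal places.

Σ times = 21.0. Posterior: Gamma(shape = 1.6+4 = 5.6, rate = 9.5+21.0 = 30.5).
Mode = (α−1)/β = 4.6/30.5 = 0.151.
Mean = α/β = 5.6/30.5 = 0.184.
The mean is pulled above the mode by the posterior's right skew.

MAP: 0.151. Posterior mean: 0.184.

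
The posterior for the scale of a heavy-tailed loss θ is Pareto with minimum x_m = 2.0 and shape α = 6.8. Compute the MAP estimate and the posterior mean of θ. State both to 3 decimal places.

The Pareto density is strictly decreasing on [x_m, ∞), so the mode is x_m = 2.000.
Mean = α·x_m/(α−1) = 6.8·2.0/5.8 = 2.345.

MAP estimate = 2.000, posterior mean = 2.345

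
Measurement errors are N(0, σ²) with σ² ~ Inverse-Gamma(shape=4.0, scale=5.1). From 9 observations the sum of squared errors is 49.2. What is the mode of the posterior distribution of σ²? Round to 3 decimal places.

Posterior: Inverse-Gamma(shape = 4.0+9/2 = 8.5, scale = 5.1+49.2/2 = 29.7).
Mode = β/(α+1) = 29.7/9.5 = 3.126.
Mean = β/(α−1) = 29.7/7.5 = 3.960.
This is the posterior mode — the MAP estimate.

3.126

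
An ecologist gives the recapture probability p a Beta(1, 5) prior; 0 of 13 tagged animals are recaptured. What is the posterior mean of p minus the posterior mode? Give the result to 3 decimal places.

0.053

Posterior: Beta(1+0, 5+13) = Beta(1, 18).
Since α = 1 ≤ 1 and β > 1, the Beta density is monotone decreasing on [0,1]; the mode is at 0.
Mean = 1/(1+18) = 0.053.
Difference = 0.053 − 0.000 = 0.053.
Mean > mode: the posterior has a right tail.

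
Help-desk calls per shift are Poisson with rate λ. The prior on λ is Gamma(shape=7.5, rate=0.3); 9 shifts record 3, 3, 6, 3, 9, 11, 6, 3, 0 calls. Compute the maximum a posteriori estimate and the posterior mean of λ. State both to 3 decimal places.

Σ counts = 44. Posterior: Gamma(shape = 7.5+44 = 51.5, rate = 0.3+9 = 9.3).
Mode = (α−1)/β = 50.5/9.3 = 5.430.
Mean = α/β = 51.5/9.3 = 5.538.
Mean > mode: the posterior has a right tail.

maximum a posteriori estimate = 5.430, posterior mean = 5.538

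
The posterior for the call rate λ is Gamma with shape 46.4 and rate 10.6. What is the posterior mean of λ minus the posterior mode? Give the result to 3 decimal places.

Mode = (α−1)/β = 45.4/10.6 = 4.283.
Mean = α/β = 46.4/10.6 = 4.377.
Difference = 4.377 − 4.283 = 0.094.

0.094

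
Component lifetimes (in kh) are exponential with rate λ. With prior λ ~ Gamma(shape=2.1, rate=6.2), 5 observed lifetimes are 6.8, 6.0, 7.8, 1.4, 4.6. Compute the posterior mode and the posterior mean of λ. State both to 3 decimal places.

Σ times = 26.6. Posterior: Gamma(shape = 2.1+5 = 7.1, rate = 6.2+26.6 = 32.8).
Mode = (α−1)/β = 6.1/32.8 = 0.186.
Mean = α/β = 7.1/32.8 = 0.216.

posterior mode = 0.186, posterior mean = 0.216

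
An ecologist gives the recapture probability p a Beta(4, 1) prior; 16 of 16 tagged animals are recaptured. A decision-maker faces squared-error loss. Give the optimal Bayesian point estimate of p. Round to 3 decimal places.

0.952

Posterior: Beta(4+16, 1+0) = Beta(20, 1).
Since β = 1 ≤ 1 and α > 1, the Beta density is monotone increasing on [0,1]; the mode is at 1.
Mean = 20/(20+1) = 0.952.
Squared-error loss ⇒ the optimal estimator is the posterior mean.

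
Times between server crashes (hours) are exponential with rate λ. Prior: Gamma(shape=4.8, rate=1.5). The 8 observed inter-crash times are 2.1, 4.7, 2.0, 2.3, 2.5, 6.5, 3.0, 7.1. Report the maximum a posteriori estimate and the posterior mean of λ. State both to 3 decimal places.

maximum a posteriori estimate = 0.372, posterior mean = 0.404

Σ times = 30.2. Posterior: Gamma(shape = 4.8+8 = 12.8, rate = 1.5+30.2 = 31.7).
Mode = (α−1)/β = 11.8/31.7 = 0.372.
Mean = α/β = 12.8/31.7 = 0.404.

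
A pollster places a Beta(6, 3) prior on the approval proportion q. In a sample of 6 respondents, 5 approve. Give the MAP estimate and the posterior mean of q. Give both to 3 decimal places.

MAP = 0.769; posterior mean = 0.733

Posterior: Beta(6+5, 3+1) = Beta(11, 4).
Mode = (11−1)/(11+4−2) = 10/13 = 0.769.
Mean = 11/(11+4) = 11/15 = 0.733.
The posterior is left-skewed, so the mode exceeds the mean.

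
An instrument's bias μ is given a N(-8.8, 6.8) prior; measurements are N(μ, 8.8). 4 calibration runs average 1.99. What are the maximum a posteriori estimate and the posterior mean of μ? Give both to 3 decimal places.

Posterior for μ is Normal. Precision-weighted mean: (1/6.8·-8.8 + 4/8.8·1.99) / (1/6.8 + 4/8.8) = -0.648.
A Normal posterior is symmetric, so mode = mean.

MAP: -0.648. Posterior mean: -0.648.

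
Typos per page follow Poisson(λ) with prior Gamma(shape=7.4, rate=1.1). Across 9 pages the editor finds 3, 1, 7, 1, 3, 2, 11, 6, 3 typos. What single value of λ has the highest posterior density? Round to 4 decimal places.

Σ counts = 37. Posterior: Gamma(shape = 7.4+37 = 44.4, rate = 1.1+9 = 10.1).
Mode = (α−1)/β = 43.4/10.1 = 4.2970.
Mean = α/β = 44.4/10.1 = 4.3960.
This is the posterior mode — the MAP estimate.

4.2970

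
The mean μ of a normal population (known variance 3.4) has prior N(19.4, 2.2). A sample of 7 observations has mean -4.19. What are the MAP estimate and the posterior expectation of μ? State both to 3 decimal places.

MAP: 0.076. Posterior mean: 0.076.

Posterior for μ is Normal. Precision-weighted mean: (1/2.2·19.4 + 7/3.4·-4.19) / (1/2.2 + 7/3.4) = 0.076.
A Normal posterior is symmetric, so mode = mean.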